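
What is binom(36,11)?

600805296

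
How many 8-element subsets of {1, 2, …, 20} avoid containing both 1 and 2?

107406

All 8-subsets: C(20,8) = 125970. Those containing both fixed elements: C(18,6) = 18564.
125970 − 18564 = 107406.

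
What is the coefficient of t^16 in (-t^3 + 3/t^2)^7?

21

General term: C(7,j)·(-t^3)^j·(3/t^2)^(7-j), with t-exponent 3j − 2(7−j) = 5j − 14.
Set 5j − 14 = 16: j = 6.
C(7,6) = 7; (-1)^6 = 1; 3^1 = 3.
Coefficient = 7 · 1 · 3 = 21.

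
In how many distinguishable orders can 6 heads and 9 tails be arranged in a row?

5005

Choose positions for the heads: C(15,6) = 5005.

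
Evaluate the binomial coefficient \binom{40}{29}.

C(40,29) = C(40,11) by symmetry.
C(40,11) = (40·39·38·37·36·35·34·33·32·31·30) / 11! = 92279715720192000 / 39916800 = 2311801440.

2311801440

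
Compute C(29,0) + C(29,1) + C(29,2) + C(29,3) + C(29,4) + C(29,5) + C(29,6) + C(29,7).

2182396

1 + 29 + 406 + 3654 + 23751 + 118755 + 475020 + 1560780 = 2182396.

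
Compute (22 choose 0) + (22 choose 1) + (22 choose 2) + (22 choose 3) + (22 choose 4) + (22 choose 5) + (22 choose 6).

1 + 22 + 231 + 1540 + 7315 + 26334 + 74613 = 110056.

110056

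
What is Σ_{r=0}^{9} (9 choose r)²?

48620

By Vandermonde's identity, Σ C(9,r)² = C(18,9) = 48620.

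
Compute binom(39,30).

211915132

C(39,30) = C(39,9) by symmetry.
C(39,9) = (39·38·37·36·35·34·33·32·31) / 9! = 76899763100160 / 362880 = 211915132.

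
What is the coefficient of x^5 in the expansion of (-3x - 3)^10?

14880348

The general term is C(10,j)·(-3x)^j·(-3)^(10-j); the x^5 term has j = 5.
C(10,5) = 252.
Coefficient = C(10,5) · (-3)^5 · (-3)^5 = 252 · (-243) · (-243) = 14880348.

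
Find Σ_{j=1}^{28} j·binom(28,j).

3758096384

Since j·C(28,j) = 28·C(27,j−1), the sum is 28·2^27 = 28·134217728 = 3758096384.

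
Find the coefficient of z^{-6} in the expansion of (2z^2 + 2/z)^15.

General term: C(15,j)·(2z^2)^j·(2/z)^(15-j), with z-exponent 2j − 1(15−j) = 3j − 15.
Set 3j − 15 = -6: j = 3.
C(15,3) = 455; 2^3 = 8; 2^12 = 4096.
Coefficient = 455 · 8 · 4096 = 14909440.

14909440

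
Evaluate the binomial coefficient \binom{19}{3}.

969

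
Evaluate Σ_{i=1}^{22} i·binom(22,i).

Since i·C(22,i) = 22·C(21,i−1), the sum is 22·2^21 = 22·2097152 = 46137344.

46137344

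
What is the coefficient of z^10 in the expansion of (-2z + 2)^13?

2342912

The general term is C(13,j)·(-2z)^j·(2)^(13-j); the z^10 term has j = 10.
C(13,10) = 286.
Coefficient = C(13,10) · (-2)^10 · 2^3 = 286 · 1024 · 8 = 2342912.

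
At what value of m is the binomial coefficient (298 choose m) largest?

C(298,m) is maximized at m = 298/2 = 149.

149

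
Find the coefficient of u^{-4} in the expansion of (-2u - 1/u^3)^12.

General term: C(12,j)·(-2u)^j·(-1/u^3)^(12-j), with u-exponent 1j − 3(12−j) = 4j − 36.
Set 4j − 36 = -4: j = 8.
C(12,8) = 495; (-2)^8 = 256; (-1)^4 = 1.
Coefficient = 495 · 256 · 1 = 126720.

126720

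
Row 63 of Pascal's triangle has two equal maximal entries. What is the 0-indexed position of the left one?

For odd n = 63, C(63,m) peaks at m = (n−1)/2 and (n+1)/2; the smaller is 31.

31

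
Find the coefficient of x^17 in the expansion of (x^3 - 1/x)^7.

General term: C(7,j)·(x^3)^j·(-1/x)^(7-j), with x-exponent 3j − 1(7−j) = 4j − 7.
Set 4j − 7 = 17: j = 6.
C(7,6) = 7; 1^6 = 1; (-1)^1 = -1.
Coefficient = 7 · 1 · (-1) = -7.

-7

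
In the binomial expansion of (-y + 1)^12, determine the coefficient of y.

-12

The general term is C(12,j)·(-y)^j·(1)^(12-j); the y^1 term has j = 1.
C(12,1) = 12.
Coefficient = C(12,1) · (-1)^1 = 12 · (-1) = -12.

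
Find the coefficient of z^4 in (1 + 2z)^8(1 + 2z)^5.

11440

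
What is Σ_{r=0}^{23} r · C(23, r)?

Since r·C(23,r) = 23·C(22,r−1), the sum is 23·2^22 = 23·4194304 = 96468992.

96468992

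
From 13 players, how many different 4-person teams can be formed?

This is C(13,4) = 715.

715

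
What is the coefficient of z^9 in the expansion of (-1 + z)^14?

-2002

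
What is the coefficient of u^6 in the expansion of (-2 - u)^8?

112

The general term is C(8,j)·(-2)^j·(-u)^(8-j); the u^6 term has j = 2.
C(8,2) = 28.
Coefficient = C(8,2) · (-2)^2 = 28 · 4 = 112.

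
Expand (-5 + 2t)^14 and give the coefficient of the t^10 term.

The general term is C(14,j)·(-5)^j·(2t)^(14-j); the t^10 term has j = 4.
C(14,4) = 1001.
Coefficient = C(14,4) · (-5)^4 · 2^10 = 1001 · 625 · 1024 = 640640000.

640640000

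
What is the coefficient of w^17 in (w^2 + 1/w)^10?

10

General term: C(10,j)·(w^2)^j·(1/w)^(10-j), with w-exponent 2j − 1(10−j) = 3j − 10.
Set 3j − 10 = 17: j = 9.
C(10,9) = 10; 1^9 = 1; 1^1 = 1.
Coefficient = 10 · 1 · 1 = 10.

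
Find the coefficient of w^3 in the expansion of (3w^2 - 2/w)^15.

-1868106240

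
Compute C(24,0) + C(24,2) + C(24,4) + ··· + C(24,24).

8388608

Even-r terms of row 24 sum to 2^23 = 8388608.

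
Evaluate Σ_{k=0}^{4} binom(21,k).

1 + 21 + 210 + 1330 + 5985 = 7547.

7547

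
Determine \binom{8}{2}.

C(8,2) = (8·7) / 2! = 56 / 2 = 28.

28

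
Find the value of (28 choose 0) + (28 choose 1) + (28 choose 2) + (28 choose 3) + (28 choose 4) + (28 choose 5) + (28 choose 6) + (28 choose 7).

1 + 28 + 378 + 3276 + 20475 + 98280 + 376740 + 1184040 = 1683218.

1683218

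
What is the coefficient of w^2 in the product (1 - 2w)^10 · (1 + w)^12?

6

Coefficient of w^2 = Σ_{j} C(10,j)·(-2)^j·C(12,2-j)·1^(2-j) for j from 0 to 2.
= 66 + (-240) + 180 = 6.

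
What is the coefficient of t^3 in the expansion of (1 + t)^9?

84

The general term is C(9,j)·(1)^j·(t)^(9-j); the t^3 term has j = 6.
C(9,6) = 84.
Coefficient = C(9,6) = 84.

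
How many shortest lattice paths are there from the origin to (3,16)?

969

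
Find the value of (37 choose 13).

C(37,13) = (37·36·35·34·33·32·31·30·29·28·27·26·25) / 13! = 22183557976419840000 / 6227020800 = 3562467300.

3562467300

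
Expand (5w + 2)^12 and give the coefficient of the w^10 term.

The general term is C(12,j)·(5w)^j·(2)^(12-j); the w^10 term has j = 10.
C(12,10) = 66.
Coefficient = C(12,10) · 5^10 · 2^2 = 66 · 9765625 · 4 = 2578125000.

2578125000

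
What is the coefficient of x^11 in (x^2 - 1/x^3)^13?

General term: C(13,j)·(x^2)^j·(-1/x^3)^(13-j), with x-exponent 2j − 3(13−j) = 5j − 39.
Set 5j − 39 = 11: j = 10.
C(13,10) = 286; 1^10 = 1; (-1)^3 = -1.
Coefficient = 286 · 1 · (-1) = -286.

-286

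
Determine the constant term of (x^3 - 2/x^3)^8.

1120

General term: C(8,j)·(x^3)^j·(-2/x^3)^(8-j), with x-exponent 3j − 3(8−j) = 6j − 24.
Set 6j − 24 = 0: j = 4.
C(8,4) = 70; 1^4 = 1; (-2)^4 = 16.
Coefficient = 70 · 1 · 16 = 1120.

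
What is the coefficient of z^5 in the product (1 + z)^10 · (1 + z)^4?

2002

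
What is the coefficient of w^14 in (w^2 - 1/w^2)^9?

General term: C(9,j)·(w^2)^j·(-1/w^2)^(9-j), with w-exponent 2j − 2(9−j) = 4j − 18.
Set 4j − 18 = 14: j = 8.
C(9,8) = 9; 1^8 = 1; (-1)^1 = -1.
Coefficient = 9 · 1 · (-1) = -9.

-9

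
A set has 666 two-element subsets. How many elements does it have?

37

n(n−1)/2 = 666 ⇒ n(n−1) = 1332. Since 37·36 = 1332, n = 37.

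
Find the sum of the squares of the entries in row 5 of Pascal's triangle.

By Vandermonde's identity, Σ C(5,r)² = C(10,5) = 252.

252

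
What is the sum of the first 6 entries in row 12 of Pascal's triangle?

1586

1 + 12 + 66 + 220 + 495 + 792 = 1586.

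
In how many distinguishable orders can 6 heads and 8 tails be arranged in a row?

Choose positions for the heads: C(14,6) = 3003.

3003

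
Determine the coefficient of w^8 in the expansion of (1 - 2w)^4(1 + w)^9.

Coefficient of w^8 = Σ_{j} C(4,j)·(-2)^j·C(9,8-j)·1^(8-j) for j from 0 to 4.
= 9 + (-288) + 2016 + (-4032) + 2016 = -279.

-279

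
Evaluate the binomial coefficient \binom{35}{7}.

6724520

C(35,7) = (35·34·33·32·31·30·29) / 7! = 33891580800 / 5040 = 6724520.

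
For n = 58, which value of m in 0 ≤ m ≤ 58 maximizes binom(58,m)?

C(58,m) is maximized at m = 58/2 = 29.

29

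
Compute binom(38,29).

163011640

C(38,29) = C(38,9) by symmetry.
C(38,9) = (38·37·36·35·34·33·32·31·30) / 9! = 59153663923200 / 362880 = 163011640.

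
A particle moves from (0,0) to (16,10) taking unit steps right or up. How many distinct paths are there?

Each path is a sequence of 26 steps with 16 rights: C(26,16) = 5311735.

5311735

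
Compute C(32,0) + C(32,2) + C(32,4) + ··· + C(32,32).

Half of (1+1)^32 + (1−1)^32 gives the even-index sum: 2^31 = 2147483648.

2147483648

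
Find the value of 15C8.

C(15,8) = C(15,7) by symmetry.
C(15,7) = (15·14·13·12·11·10·9) / 7! = 32432400 / 5040 = 6435.

6435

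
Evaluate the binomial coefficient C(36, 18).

C(36,18) = (36·35·34·33·32·31·30·29·28·27·26·25·24·23·22·21·20·19) / 18! = 58102407620643984998400000 / 6402373705728000 = 9075135300.

9075135300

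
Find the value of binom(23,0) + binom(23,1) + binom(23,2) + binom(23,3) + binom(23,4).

1 + 23 + 253 + 1771 + 8855 = 10903.

10903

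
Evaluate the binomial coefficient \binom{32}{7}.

3365856

C(32,7) = (32·31·30·29·28·27·26) / 7! = 16963914240 / 5040 = 3365856.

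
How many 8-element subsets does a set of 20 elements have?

125970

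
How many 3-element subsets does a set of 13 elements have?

C(13,3) = (13·12·11) / 3! = 1716 / 6 = 286.

286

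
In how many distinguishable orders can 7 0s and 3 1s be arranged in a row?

120

Choose positions for the 0s: C(10,7) = 120.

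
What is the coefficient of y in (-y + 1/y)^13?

-1716

General term: C(13,j)·(-y)^j·(1/y)^(13-j), with y-exponent 1j − 1(13−j) = 2j − 13.
Set 2j − 13 = 1: j = 7.
C(13,7) = 1716; (-1)^7 = -1; 1^6 = 1.
Coefficient = 1716 · (-1) · 1 = -1716.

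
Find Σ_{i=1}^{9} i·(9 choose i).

Since i·C(9,i) = 9·C(8,i−1), the sum is 9·2^8 = 9·256 = 2304.

2304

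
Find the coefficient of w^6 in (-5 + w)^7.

-35

The general term is C(7,j)·(-5)^j·(w)^(7-j); the w^6 term has j = 1.
C(7,1) = 7.
Coefficient = C(7,1) · (-5)^1 = 7 · (-5) = -35.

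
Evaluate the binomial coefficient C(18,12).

18564

C(18,12) = C(18,6) by symmetry.
C(18,6) = (18·17·16·15·14·13) / 6! = 13366080 / 720 = 18564.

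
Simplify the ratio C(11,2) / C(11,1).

5

C(n,k+1)/C(n,k) = (n−k)/(k+1) = (11−1)/(1+1) = 10/2 = 5.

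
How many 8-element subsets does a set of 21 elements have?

203490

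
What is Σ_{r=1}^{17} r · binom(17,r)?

1114112

Differentiating (1+x)^17 and setting x=1: Σ r·C(17,r) = 17·2^16 = 1114112.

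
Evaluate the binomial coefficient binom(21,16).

C(21,16) = C(21,5) by symmetry.
C(21,5) = (21·20·19·18·17) / 5! = 2441880 / 120 = 20349.

20349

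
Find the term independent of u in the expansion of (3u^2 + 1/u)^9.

2268

General term: C(9,j)·(3u^2)^j·(1/u)^(9-j), with u-exponent 2j − 1(9−j) = 3j − 9.
Set 3j − 9 = 0: j = 3.
C(9,3) = 84; 3^3 = 27; 1^6 = 1.
Coefficient = 84 · 27 · 1 = 2268.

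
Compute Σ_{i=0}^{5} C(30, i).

1 + 30 + 435 + 4060 + 27405 + 142506 = 174437.

174437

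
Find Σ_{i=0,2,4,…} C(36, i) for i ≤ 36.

Even-i terms of row 36 sum to 2^35 = 34359738368.

34359738368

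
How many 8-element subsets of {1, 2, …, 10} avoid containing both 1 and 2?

17

All 8-subsets: C(10,8) = 45. Those containing both fixed elements: C(8,6) = 28.
45 − 28 = 17.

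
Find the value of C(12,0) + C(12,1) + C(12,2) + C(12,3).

1 + 12 + 66 + 220 = 299.

299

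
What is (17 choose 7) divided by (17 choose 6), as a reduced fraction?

11/7

C(n,k+1)/C(n,k) = (n−k)/(k+1) = (17−6)/(6+1) = 11/7.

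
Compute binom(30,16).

145422675

C(30,16) = C(30,14) by symmetry.
C(30,14) = (30·29·28·27·26·25·24·23·22·21·20·19·18·17) / 14! = 12677700308232960000 / 87178291200 = 145422675.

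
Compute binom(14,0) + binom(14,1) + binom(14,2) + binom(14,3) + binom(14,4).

1 + 14 + 91 + 364 + 1001 = 1471.

1471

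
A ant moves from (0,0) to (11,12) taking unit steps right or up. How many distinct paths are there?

1352078

Each path is a sequence of 23 steps with 11 rights: C(23,11) = 1352078.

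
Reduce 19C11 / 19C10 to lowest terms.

9/11

C(n,k+1)/C(n,k) = (n−k)/(k+1) = (19−10)/(10+1) = 9/11.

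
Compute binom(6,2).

15

C(6,2) = (6·5) / 2! = 30 / 2 = 15.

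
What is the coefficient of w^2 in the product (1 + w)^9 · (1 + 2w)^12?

516

Coefficient of w^2 = Σ_{j} C(9,j)·1^j·C(12,2-j)·2^(2-j) for j from 0 to 2.
= 264 + 216 + 36 = 516.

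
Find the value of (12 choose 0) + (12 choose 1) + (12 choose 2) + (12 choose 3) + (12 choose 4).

794

1 + 12 + 66 + 220 + 495 = 794.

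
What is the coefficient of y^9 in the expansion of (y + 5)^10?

50

The general term is C(10,j)·(y)^j·(5)^(10-j); the y^9 term has j = 9.
C(10,9) = 10.
Coefficient = C(10,9) · 5^1 = 10 · 5 = 50.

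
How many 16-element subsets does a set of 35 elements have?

4059928950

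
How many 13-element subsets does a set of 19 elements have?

27132

C(19,13) = C(19,6) by symmetry.
C(19,6) = (19·18·17·16·15·14) / 6! = 19535040 / 720 = 27132.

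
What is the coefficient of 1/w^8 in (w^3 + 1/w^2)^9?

General term: C(9,j)·(w^3)^j·(1/w^2)^(9-j), with w-exponent 3j − 2(9−j) = 5j − 18.
Set 5j − 18 = -8: j = 2.
C(9,2) = 36; 1^2 = 1; 1^7 = 1.
Coefficient = 36 · 1 · 1 = 36.

36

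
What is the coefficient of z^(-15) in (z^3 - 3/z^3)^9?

General term: C(9,j)·(z^3)^j·(-3/z^3)^(9-j), with z-exponent 3j − 3(9−j) = 6j − 27.
Set 6j − 27 = -15: j = 2.
C(9,2) = 36; 1^2 = 1; (-3)^7 = -2187.
Coefficient = 36 · 1 · (-2187) = -78732.

-78732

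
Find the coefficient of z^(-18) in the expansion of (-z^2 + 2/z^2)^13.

159744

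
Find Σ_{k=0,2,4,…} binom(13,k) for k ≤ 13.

Half of (1+1)^13 + (1−1)^13 gives the even-index sum: 2^12 = 4096.

4096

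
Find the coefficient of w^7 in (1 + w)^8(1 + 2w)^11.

Coefficient of w^7 = Σ_{j} C(8,j)·1^j·C(11,7-j)·2^(7-j) for j from 0 to 7.
= 42240 + 236544 + 413952 + 295680 + 92400 + 12320 + 616 + 8 = 1093760.

1093760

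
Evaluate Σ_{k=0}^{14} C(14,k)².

By Vandermonde's identity, Σ C(14,k)² = C(28,14) = 40116600.

40116600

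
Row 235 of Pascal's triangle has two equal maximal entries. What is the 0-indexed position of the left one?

For odd n = 235, C(235,i) peaks at i = (n−1)/2 and (n+1)/2; the smaller is 117.

117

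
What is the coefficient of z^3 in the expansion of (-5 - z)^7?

The general term is C(7,j)·(-5)^j·(-z)^(7-j); the z^3 term has j = 4.
C(7,4) = 35.
Coefficient = C(7,4) · (-5)^4 · (-1)^3 = 35 · 625 · (-1) = -21875.

-21875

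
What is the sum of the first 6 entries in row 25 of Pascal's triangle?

1 + 25 + 300 + 2300 + 12650 + 53130 = 68406.

68406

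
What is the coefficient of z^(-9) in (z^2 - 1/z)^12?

General term: C(12,j)·(z^2)^j·(-1/z)^(12-j), with z-exponent 2j − 1(12−j) = 3j − 12.
Set 3j − 12 = -9: j = 1.
C(12,1) = 12; 1^1 = 1; (-1)^11 = -1.
Coefficient = 12 · 1 · (-1) = -12.

-12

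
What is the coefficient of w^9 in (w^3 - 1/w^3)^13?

General term: C(13,j)·(w^3)^j·(-1/w^3)^(13-j), with w-exponent 3j − 3(13−j) = 6j − 39.
Set 6j − 39 = 9: j = 8.
C(13,8) = 1287; 1^8 = 1; (-1)^5 = -1.
Coefficient = 1287 · 1 · (-1) = -1287.

-1287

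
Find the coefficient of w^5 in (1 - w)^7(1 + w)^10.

Coefficient of w^5 = Σ_{j} C(7,j)·(-1)^j·C(10,5-j)·1^(5-j) for j from 0 to 5.
= 252 + (-1470) + 2520 + (-1575) + 350 + (-21) = 56.

56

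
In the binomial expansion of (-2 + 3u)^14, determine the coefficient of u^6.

The general term is C(14,j)·(-2)^j·(3u)^(14-j); the u^6 term has j = 8.
C(14,8) = 3003.
Coefficient = C(14,8) · (-2)^8 · 3^6 = 3003 · 256 · 729 = 560431872.

560431872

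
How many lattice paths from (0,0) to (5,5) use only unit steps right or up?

252

Each path is a sequence of 10 steps with 5 rights: C(10,5) = 252.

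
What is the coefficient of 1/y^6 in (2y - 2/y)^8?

-2048

General term: C(8,j)·(2y)^j·(-2/y)^(8-j), with y-exponent 1j − 1(8−j) = 2j − 8.
Set 2j − 8 = -6: j = 1.
C(8,1) = 8; 2^1 = 2; (-2)^7 = -128.
Coefficient = 8 · 2 · (-128) = -2048.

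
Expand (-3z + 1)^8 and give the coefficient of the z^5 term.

The general term is C(8,j)·(-3z)^j·(1)^(8-j); the z^5 term has j = 5.
C(8,5) = 56.
Coefficient = C(8,5) · (-3)^5 = 56 · (-243) = -13608.

-13608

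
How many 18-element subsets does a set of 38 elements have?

C(38,18) = (38·37·36·35·34·33·32·31·30·29·28·27·26·25·24·23·22·21) / 18! = 214978908196382744494080000 / 6402373705728000 = 33578000610.

33578000610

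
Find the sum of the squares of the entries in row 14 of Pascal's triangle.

Σ C(14,i)² is the coefficient of x^14 in (1+x)^14(1+x)^14 = (1+x)^28, i.e. C(28,14) = 40116600.

40116600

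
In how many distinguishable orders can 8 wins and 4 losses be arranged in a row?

495

Choose positions for the wins: C(12,8) = 495.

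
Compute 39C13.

8122425444

C(39,13) = (39·38·37·36·35·34·33·32·31·30·29·28·27) / 13! = 50578512186237235200 / 6227020800 = 8122425444.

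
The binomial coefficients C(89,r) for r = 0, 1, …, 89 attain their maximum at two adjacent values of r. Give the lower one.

For odd n = 89, C(89,r) peaks at r = (n−1)/2 and (n+1)/2; the lower is 44.

44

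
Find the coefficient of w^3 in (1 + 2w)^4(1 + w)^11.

Coefficient of w^3 = Σ_{j} C(4,j)·2^j·C(11,3-j)·1^(3-j) for j from 0 to 3.
= 165 + 440 + 264 + 32 = 901.

901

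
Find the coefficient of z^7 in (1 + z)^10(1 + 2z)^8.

359768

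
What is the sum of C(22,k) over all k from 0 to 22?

4194304

The entries of row 22 sum to 2^22 = 4194304.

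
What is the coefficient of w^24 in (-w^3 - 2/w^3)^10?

General term: C(10,j)·(-w^3)^j·(-2/w^3)^(10-j), with w-exponent 3j − 3(10−j) = 6j − 30.
Set 6j − 30 = 24: j = 9.
C(10,9) = 10; (-1)^9 = -1; (-2)^1 = -2.
Coefficient = 10 · (-1) · (-2) = 20.

20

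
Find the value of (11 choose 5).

C(11,5) = (11·10·9·8·7) / 5! = 55440 / 120 = 462.

462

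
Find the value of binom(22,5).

26334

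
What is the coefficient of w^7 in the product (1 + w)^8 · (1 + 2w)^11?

1093760

Coefficient of w^7 = Σ_{j} C(8,j)·1^j·C(11,7-j)·2^(7-j) for j from 0 to 7.
= 42240 + 236544 + 413952 + 295680 + 92400 + 12320 + 616 + 8 = 1093760.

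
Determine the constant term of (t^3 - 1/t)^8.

General term: C(8,j)·(t^3)^j·(-1/t)^(8-j), with t-exponent 3j − 1(8−j) = 4j − 8.
Set 4j − 8 = 0: j = 2.
C(8,2) = 28; 1^2 = 1; (-1)^6 = 1.
Coefficient = 28 · 1 · 1 = 28.

28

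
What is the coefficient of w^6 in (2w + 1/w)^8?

General term: C(8,j)·(2w)^j·(1/w)^(8-j), with w-exponent 1j − 1(8−j) = 2j − 8.
Set 2j − 8 = 6: j = 7.
C(8,7) = 8; 2^7 = 128; 1^1 = 1.
Coefficient = 8 · 128 · 1 = 1024.

1024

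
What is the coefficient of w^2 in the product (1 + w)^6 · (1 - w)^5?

-5

Coefficient of w^2 = Σ_{j} C(6,j)·1^j·C(5,2-j)·(-1)^(2-j) for j from 0 to 2.
= 10 + (-30) + 15 = -5.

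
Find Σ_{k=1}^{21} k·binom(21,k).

22020096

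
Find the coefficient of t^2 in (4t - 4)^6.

61440

The general term is C(6,j)·(4t)^j·(-4)^(6-j); the t^2 term has j = 2.
C(6,2) = 15.
Coefficient = C(6,2) · 4^2 · (-4)^4 = 15 · 16 · 256 = 61440.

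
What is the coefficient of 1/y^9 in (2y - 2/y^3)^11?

General term: C(11,j)·(2y)^j·(-2/y^3)^(11-j), with y-exponent 1j − 3(11−j) = 4j − 33.
Set 4j − 33 = -9: j = 6.
C(11,6) = 462; 2^6 = 64; (-2)^5 = -32.
Coefficient = 462 · 64 · (-32) = -946176.

-946176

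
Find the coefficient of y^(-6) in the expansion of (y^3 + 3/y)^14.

48361131

General term: C(14,j)·(y^3)^j·(3/y)^(14-j), with y-exponent 3j − 1(14−j) = 4j − 14.
Set 4j − 14 = -6: j = 2.
C(14,2) = 91; 1^2 = 1; 3^12 = 531441.
Coefficient = 91 · 1 · 531441 = 48361131.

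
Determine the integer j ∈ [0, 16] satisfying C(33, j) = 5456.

3

C(33,j) increases on 0 ≤ j ≤ 16. C(33,2) = 528 and C(33,3) = 5456, so j = 3.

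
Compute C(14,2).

91

C(14,2) = (14·13) / 2! = 182 / 2 = 91.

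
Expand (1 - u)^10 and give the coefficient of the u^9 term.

The general term is C(10,j)·(1)^j·(-u)^(10-j); the u^9 term has j = 1.
C(10,1) = 10.
Coefficient = C(10,1) · (-1)^9 = 10 · (-1) = -10.

-10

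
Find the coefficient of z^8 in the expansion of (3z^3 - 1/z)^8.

5670

General term: C(8,j)·(3z^3)^j·(-1/z)^(8-j), with z-exponent 3j − 1(8−j) = 4j − 8.
Set 4j − 8 = 8: j = 4.
C(8,4) = 70; 3^4 = 81; (-1)^4 = 1.
Coefficient = 70 · 81 · 1 = 5670.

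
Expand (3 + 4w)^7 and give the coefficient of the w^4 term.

241920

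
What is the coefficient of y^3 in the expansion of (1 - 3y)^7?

-945

The general term is C(7,j)·(1)^j·(-3y)^(7-j); the y^3 term has j = 4.
C(7,4) = 35.
Coefficient = C(7,4) · (-3)^3 = 35 · (-27) = -945.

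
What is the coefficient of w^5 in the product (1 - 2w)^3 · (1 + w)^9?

90

Coefficient of w^5 = Σ_{j} C(3,j)·(-2)^j·C(9,5-j)·1^(5-j) for j from 0 to 3.
= 126 + (-756) + 1008 + (-288) = 90.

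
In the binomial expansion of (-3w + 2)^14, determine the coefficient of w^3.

-20127744

The general term is C(14,j)·(-3w)^j·(2)^(14-j); the w^3 term has j = 3.
C(14,3) = 364.
Coefficient = C(14,3) · (-3)^3 · 2^11 = 364 · (-27) · 2048 = -20127744.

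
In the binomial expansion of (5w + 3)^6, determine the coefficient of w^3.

The general term is C(6,j)·(5w)^j·(3)^(6-j); the w^3 term has j = 3.
C(6,3) = 20.
Coefficient = C(6,3) · 5^3 · 3^3 = 20 · 125 · 27 = 67500.

67500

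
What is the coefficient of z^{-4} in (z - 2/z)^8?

1792

General term: C(8,j)·(z)^j·(-2/z)^(8-j), with z-exponent 1j − 1(8−j) = 2j − 8.
Set 2j − 8 = -4: j = 2.
C(8,2) = 28; 1^2 = 1; (-2)^6 = 64.
Coefficient = 28 · 1 · 64 = 1792.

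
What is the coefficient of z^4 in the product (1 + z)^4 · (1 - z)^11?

Coefficient of z^4 = Σ_{j} C(4,j)·1^j·C(11,4-j)·(-1)^(4-j) for j from 0 to 4.
= 330 + (-660) + 330 + (-44) + 1 = -43.

-43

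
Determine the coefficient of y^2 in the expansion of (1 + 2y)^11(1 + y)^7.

395

Coefficient of y^2 = Σ_{j} C(11,j)·2^j·C(7,2-j)·1^(2-j) for j from 0 to 2.
= 21 + 154 + 220 = 395.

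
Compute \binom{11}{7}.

330

C(11,7) = C(11,4) by symmetry.
C(11,4) = (11·10·9·8) / 4! = 7920 / 24 = 330.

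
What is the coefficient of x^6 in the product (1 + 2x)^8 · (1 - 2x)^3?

896

Coefficient of x^6 = Σ_{j} C(8,j)·2^j·C(3,6-j)·(-2)^(6-j) for j from 3 to 6.
= (-3584) + 13440 + (-10752) + 1792 = 896.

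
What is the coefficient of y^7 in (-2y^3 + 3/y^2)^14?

General term: C(14,j)·(-2y^3)^j·(3/y^2)^(14-j), with y-exponent 3j − 2(14−j) = 5j − 28.
Set 5j − 28 = 7: j = 7.
C(14,7) = 3432; (-2)^7 = -128; 3^7 = 2187.
Coefficient = 3432 · (-128) · 2187 = -960740352.

-960740352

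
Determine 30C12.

86493225

C(30,12) = (30·29·28·27·26·25·24·23·22·21·20·19) / 12! = 41430393164160000 / 479001600 = 86493225.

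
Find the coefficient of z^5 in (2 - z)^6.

-12

The general term is C(6,j)·(2)^j·(-z)^(6-j); the z^5 term has j = 1.
C(6,1) = 6.
Coefficient = C(6,1) · 2^1 · (-1)^5 = 6 · 2 · (-1) = -12.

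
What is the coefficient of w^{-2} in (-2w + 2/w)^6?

960

General term: C(6,j)·(-2w)^j·(2/w)^(6-j), with w-exponent 1j − 1(6−j) = 2j − 6.
Set 2j − 6 = -2: j = 2.
C(6,2) = 15; (-2)^2 = 4; 2^4 = 16.
Coefficient = 15 · 4 · 16 = 960.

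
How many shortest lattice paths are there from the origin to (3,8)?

Each path is a sequence of 11 steps with 3 rights: C(11,3) = 165.

165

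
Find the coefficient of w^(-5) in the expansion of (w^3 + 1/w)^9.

9

General term: C(9,j)·(w^3)^j·(1/w)^(9-j), with w-exponent 3j − 1(9−j) = 4j − 9.
Set 4j − 9 = -5: j = 1.
C(9,1) = 9; 1^1 = 1; 1^8 = 1.
Coefficient = 9 · 1 · 1 = 9.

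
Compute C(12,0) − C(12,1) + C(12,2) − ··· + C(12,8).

The partial alternating sum Σ_{k=0}^{8} (−1)^k C(12,k) = (−1)^8 C(11,8) = 165.

165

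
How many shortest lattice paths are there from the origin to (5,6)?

462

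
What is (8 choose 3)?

56

C(8,3) = (8·7·6) / 3! = 336 / 6 = 56.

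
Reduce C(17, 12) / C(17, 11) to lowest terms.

1/2

C(n,k+1)/C(n,k) = (n−k)/(k+1) = (17−11)/(11+1) = 6/12 = 1/2.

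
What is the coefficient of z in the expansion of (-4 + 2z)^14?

The general term is C(14,j)·(-4)^j·(2z)^(14-j); the z^1 term has j = 13.
C(14,13) = 14.
Coefficient = C(14,13) · (-4)^13 · 2^1 = 14 · (-67108864) · 2 = -1879048192.

-1879048192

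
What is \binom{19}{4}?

3876

C(19,4) = (19·18·17·16) / 4! = 93024 / 24 = 3876.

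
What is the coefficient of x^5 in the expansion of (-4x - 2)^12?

The general term is C(12,j)·(-4x)^j·(-2)^(12-j); the x^5 term has j = 5.
C(12,5) = 792.
Coefficient = C(12,5) · (-4)^5 · (-2)^7 = 792 · (-1024) · (-128) = 103809024.

103809024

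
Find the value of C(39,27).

C(39,27) = C(39,12) by symmetry.
C(39,12) = (39·38·37·36·35·34·33·32·31·30·29·28) / 12! = 1873278229119897600 / 479001600 = 3910797436.

3910797436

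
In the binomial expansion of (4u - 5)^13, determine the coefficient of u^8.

-263577600000

The general term is C(13,j)·(4u)^j·(-5)^(13-j); the u^8 term has j = 8.
C(13,8) = 1287.
Coefficient = C(13,8) · 4^8 · (-5)^5 = 1287 · 65536 · (-3125) = -263577600000.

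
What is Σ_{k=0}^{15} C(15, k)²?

Σ C(15,k)² is the coefficient of x^15 in (1+x)^15(1+x)^15 = (1+x)^30, i.e. C(30,15) = 155117520.

155117520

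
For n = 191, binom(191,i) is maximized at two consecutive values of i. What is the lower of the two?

95

For odd n = 191, C(191,i) peaks at i = (n−1)/2 and (n+1)/2; the lower is 95.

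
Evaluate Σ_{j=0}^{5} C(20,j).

1 + 20 + 190 + 1140 + 4845 + 15504 = 21700.

21700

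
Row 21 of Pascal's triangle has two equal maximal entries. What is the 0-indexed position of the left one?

For odd n = 21, C(21,i) peaks at i = (n−1)/2 and (n+1)/2; the lower is 10.

10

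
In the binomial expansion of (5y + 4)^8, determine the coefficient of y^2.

2867200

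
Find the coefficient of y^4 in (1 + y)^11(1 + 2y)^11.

35860

Coefficient of y^4 = Σ_{j} C(11,j)·1^j·C(11,4-j)·2^(4-j) for j from 0 to 4.
= 5280 + 14520 + 12100 + 3630 + 330 = 35860.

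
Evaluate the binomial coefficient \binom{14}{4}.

1001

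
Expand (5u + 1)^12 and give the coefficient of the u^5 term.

2475000

The general term is C(12,j)·(5u)^j·(1)^(12-j); the u^5 term has j = 5.
C(12,5) = 792.
Coefficient = C(12,5) · 5^5 = 792 · 3125 = 2475000.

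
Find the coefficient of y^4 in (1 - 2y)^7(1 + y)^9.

14

Coefficient of y^4 = Σ_{j} C(7,j)·(-2)^j·C(9,4-j)·1^(4-j) for j from 0 to 4.
= 126 + (-1176) + 3024 + (-2520) + 560 = 14.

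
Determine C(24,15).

1307504

C(24,15) = C(24,9) by symmetry.
C(24,9) = (24·23·22·21·20·19·18·17·16) / 9! = 474467051520 / 362880 = 1307504.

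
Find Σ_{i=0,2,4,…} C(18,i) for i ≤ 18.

Half of (1+1)^18 + (1−1)^18 gives the even-index sum: 2^17 = 131072.

131072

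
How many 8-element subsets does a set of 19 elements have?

75582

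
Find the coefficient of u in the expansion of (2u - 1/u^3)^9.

General term: C(9,j)·(2u)^j·(-1/u^3)^(9-j), with u-exponent 1j − 3(9−j) = 4j − 27.
Set 4j − 27 = 1: j = 7.
C(9,7) = 36; 2^7 = 128; (-1)^2 = 1.
Coefficient = 36 · 128 · 1 = 4608.

4608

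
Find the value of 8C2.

28

C(8,2) = (8·7) / 2! = 56 / 2 = 28.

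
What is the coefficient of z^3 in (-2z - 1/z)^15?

-2562560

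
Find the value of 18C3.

C(18,3) = (18·17·16) / 3! = 4896 / 6 = 816.

816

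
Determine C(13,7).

1716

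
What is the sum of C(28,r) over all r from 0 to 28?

Setting x = 1 in (1+x)^28 gives Σ C(28,r) = 2^28 = 268435456.

268435456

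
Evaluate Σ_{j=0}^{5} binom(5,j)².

252

Σ C(5,j)² is the coefficient of x^5 in (1+x)^5(1+x)^5 = (1+x)^10, i.e. C(10,5) = 252.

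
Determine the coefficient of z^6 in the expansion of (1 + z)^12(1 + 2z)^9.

Coefficient of z^6 = Σ_{j} C(12,j)·1^j·C(9,6-j)·2^(6-j) for j from 0 to 6.
= 5376 + 48384 + 133056 + 147840 + 71280 + 14256 + 924 = 421116.

421116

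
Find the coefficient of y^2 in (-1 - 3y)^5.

The general term is C(5,j)·(-1)^j·(-3y)^(5-j); the y^2 term has j = 3.
C(5,3) = 10.
Coefficient = C(5,3) · (-1)^3 · (-3)^2 = 10 · (-1) · 9 = -90.

-90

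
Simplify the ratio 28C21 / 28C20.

8/21

C(n,k+1)/C(n,k) = (n−k)/(k+1) = (28−20)/(20+1) = 8/21.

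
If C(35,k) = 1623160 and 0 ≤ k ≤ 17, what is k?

C(35,k) increases on 0 ≤ k ≤ 17. C(35,5) = 324632 and C(35,6) = 1623160, so k = 6.

6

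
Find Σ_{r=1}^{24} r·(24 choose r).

201326592

Differentiating (1+x)^24 and setting x=1: Σ r·C(24,r) = 24·2^23 = 201326592.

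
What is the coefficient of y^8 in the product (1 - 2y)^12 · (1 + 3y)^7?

Coefficient of y^8 = Σ_{j} C(12,j)·(-2)^j·C(7,8-j)·3^(8-j) for j from 1 to 8.
= (-52488) + 1347192 + (-8981280) + 22453200 + (-23950080) + 11176704 + (-2128896) + 126720 = -8928.

-8928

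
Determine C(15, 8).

6435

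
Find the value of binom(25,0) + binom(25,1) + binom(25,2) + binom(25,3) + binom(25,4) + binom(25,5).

1 + 25 + 300 + 2300 + 12650 + 53130 = 68406.

68406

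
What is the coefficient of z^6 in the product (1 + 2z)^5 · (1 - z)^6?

-51

Coefficient of z^6 = Σ_{j} C(5,j)·2^j·C(6,6-j)·(-1)^(6-j) for j from 0 to 5.
= 1 + (-60) + 600 + (-1600) + 1200 + (-192) = -51.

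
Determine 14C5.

C(14,5) = (14·13·12·11·10) / 5! = 240240 / 120 = 2002.

2002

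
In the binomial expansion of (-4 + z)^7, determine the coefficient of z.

The general term is C(7,j)·(-4)^j·(z)^(7-j); the z^1 term has j = 6.
C(7,6) = 7.
Coefficient = C(7,6) · (-4)^6 = 7 · 4096 = 28672.

28672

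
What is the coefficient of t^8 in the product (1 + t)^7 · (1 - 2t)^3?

Coefficient of t^8 = Σ_{j} C(7,j)·1^j·C(3,8-j)·(-2)^(8-j) for j from 5 to 7.
= (-168) + 84 + (-6) = -90.

-90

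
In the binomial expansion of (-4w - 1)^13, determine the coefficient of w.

-52

The general term is C(13,j)·(-4w)^j·(-1)^(13-j); the w^1 term has j = 1.
C(13,1) = 13.
Coefficient = C(13,1) · (-4)^1 = 13 · (-4) = -52.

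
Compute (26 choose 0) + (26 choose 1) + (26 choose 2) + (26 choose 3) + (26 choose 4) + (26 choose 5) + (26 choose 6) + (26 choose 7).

971712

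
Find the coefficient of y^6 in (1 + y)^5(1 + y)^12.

(1 + y)^5(1 + y)^12 = (1 + y)^17, so the coefficient of y^6 is C(17,6)·1^6 = 12376·1 = 12376.

12376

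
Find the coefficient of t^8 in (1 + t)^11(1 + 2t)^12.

12232869

Coefficient of t^8 = Σ_{j} C(11,j)·1^j·C(12,8-j)·2^(8-j) for j from 0 to 8.
= 126720 + 1115136 + 3252480 + 4181760 + 2613600 + 813120 + 121968 + 7920 + 165 = 12232869.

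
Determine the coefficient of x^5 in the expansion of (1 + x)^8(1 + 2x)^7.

Coefficient of x^5 = Σ_{j} C(8,j)·1^j·C(7,5-j)·2^(5-j) for j from 0 to 5.
= 672 + 4480 + 7840 + 4704 + 980 + 56 = 18732.

18732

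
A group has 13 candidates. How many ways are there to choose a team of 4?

This is C(13,4) = 715.

715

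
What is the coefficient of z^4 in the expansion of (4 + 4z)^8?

The general term is C(8,j)·(4)^j·(4z)^(8-j); the z^4 term has j = 4.
C(8,4) = 70.
Coefficient = C(8,4) · 4^4 · 4^4 = 70 · 256 · 256 = 4587520.

4587520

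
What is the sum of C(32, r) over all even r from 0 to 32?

2147483648

Even-r terms of row 32 sum to 2^31 = 2147483648.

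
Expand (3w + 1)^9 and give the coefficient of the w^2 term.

324

The general term is C(9,j)·(3w)^j·(1)^(9-j); the w^2 term has j = 2.
C(9,2) = 36.
Coefficient = C(9,2) · 3^2 = 36 · 9 = 324.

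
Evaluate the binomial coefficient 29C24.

C(29,24) = C(29,5) by symmetry.
C(29,5) = (29·28·27·26·25) / 5! = 14250600 / 120 = 118755.

118755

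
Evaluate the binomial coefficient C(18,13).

C(18,13) = C(18,5) by symmetry.
C(18,5) = (18·17·16·15·14) / 5! = 1028160 / 120 = 8568.

8568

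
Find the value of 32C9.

28048800

C(32,9) = (32·31·30·29·28·27·26·25·24) / 9! = 10178348544000 / 362880 = 28048800.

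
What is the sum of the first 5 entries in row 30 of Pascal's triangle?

1 + 30 + 435 + 4060 + 27405 = 31931.

31931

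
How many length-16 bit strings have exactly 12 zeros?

1820

Choose the 12 positions: C(16,12) = 1820.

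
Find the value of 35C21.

2319959400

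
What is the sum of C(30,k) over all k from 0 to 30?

1073741824

The entries of row 30 sum to 2^30 = 1073741824.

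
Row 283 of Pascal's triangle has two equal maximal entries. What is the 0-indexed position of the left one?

For odd n = 283, C(283,k) peaks at k = (n−1)/2 and (n+1)/2; the smaller is 141.

141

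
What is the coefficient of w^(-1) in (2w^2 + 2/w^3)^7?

General term: C(7,j)·(2w^2)^j·(2/w^3)^(7-j), with w-exponent 2j − 3(7−j) = 5j − 21.
Set 5j − 21 = -1: j = 4.
C(7,4) = 35; 2^4 = 16; 2^3 = 8.
Coefficient = 35 · 16 · 8 = 4480.

4480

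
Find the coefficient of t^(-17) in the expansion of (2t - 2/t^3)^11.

-675840

General term: C(11,j)·(2t)^j·(-2/t^3)^(11-j), with t-exponent 1j − 3(11−j) = 4j − 33.
Set 4j − 33 = -17: j = 4.
C(11,4) = 330; 2^4 = 16; (-2)^7 = -128.
Coefficient = 330 · 16 · (-128) = -675840.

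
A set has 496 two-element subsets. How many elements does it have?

32

n(n−1)/2 = 496 ⇒ n(n−1) = 992. Since 32·31 = 992, n = 32.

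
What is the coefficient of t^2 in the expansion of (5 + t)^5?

1250

The general term is C(5,j)·(5)^j·(t)^(5-j); the t^2 term has j = 3.
C(5,3) = 10.
Coefficient = C(5,3) · 5^3 = 10 · 125 = 1250.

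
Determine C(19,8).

75582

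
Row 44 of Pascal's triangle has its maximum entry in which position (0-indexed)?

22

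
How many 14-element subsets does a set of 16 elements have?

C(16,14) = C(16,2) by symmetry.
C(16,2) = (16·15) / 2! = 240 / 2 = 120.

120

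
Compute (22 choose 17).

26334

C(22,17) = C(22,5) by symmetry.
C(22,5) = (22·21·20·19·18) / 5! = 3160080 / 120 = 26334.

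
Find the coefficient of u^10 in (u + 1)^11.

The general term is C(11,j)·(u)^j·(1)^(11-j); the u^10 term has j = 10.
C(11,10) = 11.
Coefficient = C(11,10) = 11.

11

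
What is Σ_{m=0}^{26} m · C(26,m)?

872415232

Since m·C(26,m) = 26·C(25,m−1), the sum is 26·2^25 = 26·33554432 = 872415232.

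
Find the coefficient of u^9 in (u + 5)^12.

The general term is C(12,j)·(u)^j·(5)^(12-j); the u^9 term has j = 9.
C(12,9) = 220.
Coefficient = C(12,9) · 5^3 = 220 · 125 = 27500.

27500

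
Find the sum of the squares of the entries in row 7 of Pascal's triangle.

3432

Σ C(7,r)² is the coefficient of x^7 in (1+x)^7(1+x)^7 = (1+x)^14, i.e. C(14,7) = 3432.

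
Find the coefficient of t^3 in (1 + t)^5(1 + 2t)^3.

Coefficient of t^3 = Σ_{j} C(5,j)·1^j·C(3,3-j)·2^(3-j) for j from 0 to 3.
= 8 + 60 + 60 + 10 = 138.

138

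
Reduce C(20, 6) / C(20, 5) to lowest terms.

5/2

C(n,k+1)/C(n,k) = (n−k)/(k+1) = (20−5)/(5+1) = 15/6 = 5/2.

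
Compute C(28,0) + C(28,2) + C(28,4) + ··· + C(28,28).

134217728

Half of (1+1)^28 + (1−1)^28 gives the even-index sum: 2^27 = 134217728.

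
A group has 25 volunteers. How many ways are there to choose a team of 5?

53130

This is C(25,5) = 53130.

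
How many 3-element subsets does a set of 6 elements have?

20

C(6,3) = (6·5·4) / 3! = 120 / 6 = 20.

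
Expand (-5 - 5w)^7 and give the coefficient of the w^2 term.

-1640625

The general term is C(7,j)·(-5)^j·(-5w)^(7-j); the w^2 term has j = 5.
C(7,5) = 21.
Coefficient = C(7,5) · (-5)^5 · (-5)^2 = 21 · (-3125) · 25 = -1640625.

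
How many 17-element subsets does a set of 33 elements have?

1166803110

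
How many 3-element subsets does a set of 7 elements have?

C(7,3) = (7·6·5) / 3! = 210 / 6 = 35.

35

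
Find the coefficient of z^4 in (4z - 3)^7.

-241920

The general term is C(7,j)·(4z)^j·(-3)^(7-j); the z^4 term has j = 4.
C(7,4) = 35.
Coefficient = C(7,4) · 4^4 · (-3)^3 = 35 · 256 · (-27) = -241920.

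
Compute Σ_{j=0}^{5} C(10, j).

638

1 + 10 + 45 + 120 + 210 + 252 = 638.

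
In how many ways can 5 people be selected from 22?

26334

This is C(22,5) = 26334.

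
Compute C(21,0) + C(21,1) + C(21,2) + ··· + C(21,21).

2097152

Setting x = 1 in (1+x)^21 gives Σ C(21,j) = 2^21 = 2097152.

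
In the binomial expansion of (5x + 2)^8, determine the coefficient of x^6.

The general term is C(8,j)·(5x)^j·(2)^(8-j); the x^6 term has j = 6.
C(8,6) = 28.
Coefficient = C(8,6) · 5^6 · 2^2 = 28 · 15625 · 4 = 1750000.

1750000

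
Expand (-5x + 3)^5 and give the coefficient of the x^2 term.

The general term is C(5,j)·(-5x)^j·(3)^(5-j); the x^2 term has j = 2.
C(5,2) = 10.
Coefficient = C(5,2) · (-5)^2 · 3^3 = 10 · 25 · 27 = 6750.

6750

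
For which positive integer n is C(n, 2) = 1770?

60

n(n−1)/2 = 1770 ⇒ n(n−1) = 3540. Since 60·59 = 3540, n = 60.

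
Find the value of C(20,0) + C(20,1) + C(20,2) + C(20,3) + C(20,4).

1 + 20 + 190 + 1140 + 4845 = 6196.

6196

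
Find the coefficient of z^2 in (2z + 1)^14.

364

The general term is C(14,j)·(2z)^j·(1)^(14-j); the z^2 term has j = 2.
C(14,2) = 91.
Coefficient = C(14,2) · 2^2 = 91 · 4 = 364.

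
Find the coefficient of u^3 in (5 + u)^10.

9375000

The general term is C(10,j)·(5)^j·(u)^(10-j); the u^3 term has j = 7.
C(10,7) = 120.
Coefficient = C(10,7) · 5^7 = 120 · 78125 = 9375000.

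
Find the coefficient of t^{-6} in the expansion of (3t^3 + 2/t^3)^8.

48384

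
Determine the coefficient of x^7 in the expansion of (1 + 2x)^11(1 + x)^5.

Coefficient of x^7 = Σ_{j} C(11,j)·2^j·C(5,7-j)·1^(7-j) for j from 2 to 7.
= 220 + 6600 + 52800 + 147840 + 147840 + 42240 = 397540.

397540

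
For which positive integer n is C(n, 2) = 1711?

59

n(n−1)/2 = 1711 ⇒ n(n−1) = 3422. Since 59·58 = 3422, n = 59.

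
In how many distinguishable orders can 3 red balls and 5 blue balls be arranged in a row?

56

Choose positions for the red balls: C(8,3) = 56.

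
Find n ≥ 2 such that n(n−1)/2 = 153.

n(n−1)/2 = 153 ⇒ n(n−1) = 306. Since 18·17 = 306, n = 18.

18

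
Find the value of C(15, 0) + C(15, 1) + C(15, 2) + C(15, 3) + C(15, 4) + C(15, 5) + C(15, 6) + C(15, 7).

16384

1 + 15 + 105 + 455 + 1365 + 3003 + 5005 + 6435 = 16384.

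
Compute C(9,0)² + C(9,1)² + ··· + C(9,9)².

48620

By Vandermonde's identity, Σ C(9,r)² = C(18,9) = 48620.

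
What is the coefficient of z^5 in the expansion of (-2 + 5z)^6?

The general term is C(6,j)·(-2)^j·(5z)^(6-j); the z^5 term has j = 1.
C(6,1) = 6.
Coefficient = C(6,1) · (-2)^1 · 5^5 = 6 · (-2) · 3125 = -37500.

-37500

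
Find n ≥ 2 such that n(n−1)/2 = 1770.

n(n−1)/2 = 1770 ⇒ n(n−1) = 3540. Since 60·59 = 3540, n = 60.

60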